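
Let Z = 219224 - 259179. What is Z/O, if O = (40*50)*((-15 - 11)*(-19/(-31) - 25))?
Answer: -247721/7862400 ≈ -0.031507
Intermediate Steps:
Z = -39955
O = 39312000/31 (O = 2000*(-26*(-19*(-1/31) - 25)) = 2000*(-26*(19/31 - 25)) = 2000*(-26*(-756/31)) = 2000*(19656/31) = 39312000/31 ≈ 1.2681e+6)
Z/O = -39955/39312000/31 = -39955*31/39312000 = -247721/7862400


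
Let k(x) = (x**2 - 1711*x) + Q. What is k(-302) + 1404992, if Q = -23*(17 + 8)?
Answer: 2012343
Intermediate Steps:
Q = -575 (Q = -23*25 = -575)
k(x) = -575 + x**2 - 1711*x (k(x) = (x**2 - 1711*x) - 575 = -575 + x**2 - 1711*x)
k(-302) + 1404992 = (-575 + (-302)**2 - 1711*(-302)) + 1404992 = (-575 + 91204 + 516722) + 1404992 = 607351 + 1404992 = 2012343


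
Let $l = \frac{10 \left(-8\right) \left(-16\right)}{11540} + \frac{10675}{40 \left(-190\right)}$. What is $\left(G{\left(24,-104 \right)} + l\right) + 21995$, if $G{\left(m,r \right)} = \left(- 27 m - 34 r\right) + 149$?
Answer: $\frac{4390586133}{175408} \approx 25031.0$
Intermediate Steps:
$G{\left(m,r \right)} = 149 - 34 r - 27 m$ ($G{\left(m,r \right)} = \left(- 34 r - 27 m\right) + 149 = 149 - 34 r - 27 m$)
$l = - \frac{226923}{175408}$ ($l = \left(-80\right) \left(-16\right) \frac{1}{11540} + \frac{10675}{-7600} = 1280 \cdot \frac{1}{11540} + 10675 \left(- \frac{1}{7600}\right) = \frac{64}{577} - \frac{427}{304} = - \frac{226923}{175408} \approx -1.2937$)
$\left(G{\left(24,-104 \right)} + l\right) + 21995 = \left(\left(149 - -3536 - 648\right) - \frac{226923}{175408}\right) + 21995 = \left(\left(149 + 3536 - 648\right) - \frac{226923}{175408}\right) + 21995 = \left(3037 - \frac{226923}{175408}\right) + 21995 = \frac{532487173}{175408} + 21995 = \frac{4390586133}{175408}$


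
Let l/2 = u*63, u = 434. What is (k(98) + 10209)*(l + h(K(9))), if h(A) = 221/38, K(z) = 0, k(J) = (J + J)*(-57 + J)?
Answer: 37916996185/38 ≈ 9.9782e+8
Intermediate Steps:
k(J) = 2*J*(-57 + J) (k(J) = (2*J)*(-57 + J) = 2*J*(-57 + J))
h(A) = 221/38 (h(A) = 221*(1/38) = 221/38)
l = 54684 (l = 2*(434*63) = 2*27342 = 54684)
(k(98) + 10209)*(l + h(K(9))) = (2*98*(-57 + 98) + 10209)*(54684 + 221/38) = (2*98*41 + 10209)*(2078213/38) = (8036 + 10209)*(2078213/38) = 18245*(2078213/38) = 37916996185/38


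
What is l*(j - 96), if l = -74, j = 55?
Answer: 3034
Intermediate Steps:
l*(j - 96) = -74*(55 - 96) = -74*(-41) = 3034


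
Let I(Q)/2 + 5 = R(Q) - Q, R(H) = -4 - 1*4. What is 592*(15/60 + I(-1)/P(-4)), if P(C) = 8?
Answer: -1628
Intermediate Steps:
R(H) = -8 (R(H) = -4 - 4 = -8)
I(Q) = -26 - 2*Q (I(Q) = -10 + 2*(-8 - Q) = -10 + (-16 - 2*Q) = -26 - 2*Q)
592*(15/60 + I(-1)/P(-4)) = 592*(15/60 + (-26 - 2*(-1))/8) = 592*(15*(1/60) + (-26 + 2)*(1/8)) = 592*(1/4 - 24*1/8) = 592*(1/4 - 3) = 592*(-11/4) = -1628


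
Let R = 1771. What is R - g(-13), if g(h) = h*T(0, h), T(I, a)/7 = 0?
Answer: 1771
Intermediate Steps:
T(I, a) = 0 (T(I, a) = 7*0 = 0)
g(h) = 0 (g(h) = h*0 = 0)
R - g(-13) = 1771 - 1*0 = 1771 + 0 = 1771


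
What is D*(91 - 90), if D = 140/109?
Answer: 140/109 ≈ 1.2844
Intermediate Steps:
D = 140/109 (D = 140*(1/109) = 140/109 ≈ 1.2844)
D*(91 - 90) = 140*(91 - 90)/109 = (140/109)*1 = 140/109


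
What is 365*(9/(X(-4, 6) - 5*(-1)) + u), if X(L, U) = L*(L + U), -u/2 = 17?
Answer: -13505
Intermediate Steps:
u = -34 (u = -2*17 = -34)
365*(9/(X(-4, 6) - 5*(-1)) + u) = 365*(9/(-4*(-4 + 6) - 5*(-1)) - 34) = 365*(9/(-4*2 + 5) - 34) = 365*(9/(-8 + 5) - 34) = 365*(9/(-3) - 34) = 365*(-⅓*9 - 34) = 365*(-3 - 34) = 365*(-37) = -13505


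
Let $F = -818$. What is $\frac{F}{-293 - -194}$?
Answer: $\frac{818}{99} \approx 8.2626$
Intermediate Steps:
$\frac{F}{-293 - -194} = - \frac{818}{-293 - -194} = - \frac{818}{-293 + 194} = - \frac{818}{-99} = \left(-818\right) \left(- \frac{1}{99}\right) = \frac{818}{99}$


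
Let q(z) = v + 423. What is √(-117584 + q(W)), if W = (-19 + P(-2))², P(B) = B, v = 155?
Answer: I*√117006 ≈ 342.06*I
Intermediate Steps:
W = 441 (W = (-19 - 2)² = (-21)² = 441)
q(z) = 578 (q(z) = 155 + 423 = 578)
√(-117584 + q(W)) = √(-117584 + 578) = √(-117006) = I*√117006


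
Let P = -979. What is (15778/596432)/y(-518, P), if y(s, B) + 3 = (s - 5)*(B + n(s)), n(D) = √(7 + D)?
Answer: 2019639223/39110746513562620 + 4125947*I*√511/78221493027125240 ≈ 5.1639e-8 + 1.1924e-9*I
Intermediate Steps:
y(s, B) = -3 + (-5 + s)*(B + √(7 + s)) (y(s, B) = -3 + (s - 5)*(B + √(7 + s)) = -3 + (-5 + s)*(B + √(7 + s)))
(15778/596432)/y(-518, P) = (15778/596432)/(-3 - 5*(-979) - 5*√(7 - 518) - 979*(-518) - 518*√(7 - 518)) = (15778*(1/596432))/(-3 + 4895 - 5*I*√511 + 507122 - 518*I*√511) = 7889/(298216*(-3 + 4895 - 5*I*√511 + 507122 - 518*I*√511)) = 7889/(298216*(512014 - 523*I*√511))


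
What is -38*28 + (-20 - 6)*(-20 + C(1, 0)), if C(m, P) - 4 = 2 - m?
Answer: -674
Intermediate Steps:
C(m, P) = 6 - m (C(m, P) = 4 + (2 - m) = 6 - m)
-38*28 + (-20 - 6)*(-20 + C(1, 0)) = -38*28 + (-20 - 6)*(-20 + (6 - 1*1)) = -1064 - 26*(-20 + (6 - 1)) = -1064 - 26*(-20 + 5) = -1064 - 26*(-15) = -1064 + 390 = -674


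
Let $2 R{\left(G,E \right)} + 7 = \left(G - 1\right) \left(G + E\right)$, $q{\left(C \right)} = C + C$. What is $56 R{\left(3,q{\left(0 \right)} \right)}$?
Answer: $-28$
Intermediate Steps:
$q{\left(C \right)} = 2 C$
$R{\left(G,E \right)} = - \frac{7}{2} + \frac{\left(-1 + G\right) \left(E + G\right)}{2}$ ($R{\left(G,E \right)} = - \frac{7}{2} + \frac{\left(G - 1\right) \left(G + E\right)}{2} = - \frac{7}{2} + \frac{\left(-1 + G\right) \left(E + G\right)}{2}$)
$56 R{\left(3,q{\left(0 \right)} \right)} = 56 \left(- \frac{7}{2} + \frac{3^{2}}{2} - \frac{2 \cdot 0}{2} - \frac{3}{2} + \frac{1}{2} \cdot 2 \cdot 0 \cdot 3\right) = 56 \left(- \frac{7}{2} + \frac{1}{2} \cdot 9 - 0 - \frac{3}{2} + \frac{1}{2} \cdot 0 \cdot 3\right) = 56 \left(- \frac{7}{2} + \frac{9}{2} + 0 - \frac{3}{2} + 0\right) = 56 \left(- \frac{1}{2}\right) = -28$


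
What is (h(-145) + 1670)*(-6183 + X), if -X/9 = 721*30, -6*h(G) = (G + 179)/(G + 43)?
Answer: -670871337/2 ≈ -3.3544e+8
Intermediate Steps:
h(G) = -(179 + G)/(6*(43 + G)) (h(G) = -(G + 179)/(6*(G + 43)) = -(179 + G)/(6*(43 + G)))
X = -194670 (X = -6489*30 = -9*21630 = -194670)
(h(-145) + 1670)*(-6183 + X) = ((-179 - 1*(-145))/(6*(43 - 145)) + 1670)*(-6183 - 194670) = ((⅙)*(-179 + 145)/(-102) + 1670)*(-200853) = ((⅙)*(-1/102)*(-34) + 1670)*(-200853) = (1/18 + 1670)*(-200853) = (30061/18)*(-200853) = -670871337/2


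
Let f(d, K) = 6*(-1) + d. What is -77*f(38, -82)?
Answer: -2464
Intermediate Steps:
f(d, K) = -6 + d
-77*f(38, -82) = -77*(-6 + 38) = -77*32 = -2464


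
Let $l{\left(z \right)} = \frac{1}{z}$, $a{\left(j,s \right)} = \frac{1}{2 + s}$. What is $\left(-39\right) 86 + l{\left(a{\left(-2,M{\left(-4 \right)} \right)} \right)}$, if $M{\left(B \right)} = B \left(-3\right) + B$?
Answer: $-3344$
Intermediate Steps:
$M{\left(B \right)} = - 2 B$ ($M{\left(B \right)} = - 3 B + B = - 2 B$)
$\left(-39\right) 86 + l{\left(a{\left(-2,M{\left(-4 \right)} \right)} \right)} = \left(-39\right) 86 + \frac{1}{\frac{1}{2 - -8}} = -3354 + \frac{1}{\frac{1}{2 + 8}} = -3354 + \frac{1}{\frac{1}{10}} = -3354 + 10 = -3344$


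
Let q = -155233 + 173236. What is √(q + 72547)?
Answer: 5*√3622 ≈ 300.92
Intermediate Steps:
q = 18003
√(q + 72547) = √(18003 + 72547) = √90550 = 5*√3622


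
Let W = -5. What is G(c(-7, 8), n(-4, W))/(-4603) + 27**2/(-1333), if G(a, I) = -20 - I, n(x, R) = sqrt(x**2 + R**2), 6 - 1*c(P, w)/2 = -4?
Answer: -3328927/6135799 + sqrt(41)/4603 ≈ -0.54115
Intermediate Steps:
c(P, w) = 20 (c(P, w) = 12 - 2*(-4) = 12 + 8 = 20)
n(x, R) = sqrt(R**2 + x**2)
G(c(-7, 8), n(-4, W))/(-4603) + 27**2/(-1333) = (-20 - sqrt((-5)**2 + (-4)**2))/(-4603) + 27**2/(-1333) = (-20 - sqrt(25 + 16))*(-1/4603) + 729*(-1/1333) = (-20 - sqrt(41))*(-1/4603) - 729/1333 = (20/4603 + sqrt(41)/4603) - 729/1333 = -3328927/6135799 + sqrt(41)/4603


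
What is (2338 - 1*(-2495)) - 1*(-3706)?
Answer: 8539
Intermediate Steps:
(2338 - 1*(-2495)) - 1*(-3706) = (2338 + 2495) + 3706 = 4833 + 3706 = 8539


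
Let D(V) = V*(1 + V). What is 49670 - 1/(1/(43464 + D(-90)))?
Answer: -1804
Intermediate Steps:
49670 - 1/(1/(43464 + D(-90))) = 49670 - 1/(1/(43464 - 90*(1 - 90))) = 49670 - 1/(1/(43464 - 90*(-89))) = 49670 - 1/(1/(43464 + 8010)) = 49670 - 1/(1/51474) = 49670 - 1/1/51474 = 49670 - 1*51474 = 49670 - 51474 = -1804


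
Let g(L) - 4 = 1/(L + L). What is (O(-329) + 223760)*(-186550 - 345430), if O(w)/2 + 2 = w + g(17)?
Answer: -2017695339940/17 ≈ -1.1869e+11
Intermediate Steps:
g(L) = 4 + 1/(2*L) (g(L) = 4 + 1/(L + L) = 4 + 1/(2*L))
O(w) = 69/17 + 2*w (O(w) = -4 + 2*(w + (4 + (½)/17)) = -4 + 2*(w + (4 + (½)*(1/17))) = -4 + 2*(w + (4 + 1/34)) = -4 + 2*(w + 137/34) = -4 + 2*(137/34 + w) = -4 + (137/17 + 2*w) = 69/17 + 2*w)
(O(-329) + 223760)*(-186550 - 345430) = ((69/17 + 2*(-329)) + 223760)*(-186550 - 345430) = ((69/17 - 658) + 223760)*(-531980) = (-11117/17 + 223760)*(-531980) = (3792803/17)*(-531980) = -2017695339940/17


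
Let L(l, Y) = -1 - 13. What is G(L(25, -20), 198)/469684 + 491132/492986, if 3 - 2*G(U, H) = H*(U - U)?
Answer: 230677581767/231547636424 ≈ 0.99624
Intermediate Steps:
L(l, Y) = -14
G(U, H) = 3/2 (G(U, H) = 3/2 - H*(U - U)/2 = 3/2 - H*0/2 = 3/2 - 1/2*0 = 3/2 + 0 = 3/2)
G(L(25, -20), 198)/469684 + 491132/492986 = (3/2)/469684 + 491132/492986 = (3/2)*(1/469684) + 491132*(1/492986) = 3/939368 + 245566/246493 = 230677581767/231547636424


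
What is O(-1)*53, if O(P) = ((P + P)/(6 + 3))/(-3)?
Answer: 106/27 ≈ 3.9259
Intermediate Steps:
O(P) = -2*P/27 (O(P) = ((2*P)/9)*(-1/3) = ((2*P)*(1/9))*(-1/3) = (2*P/9)*(-1/3) = -2*P/27)
O(-1)*53 = -2/27*(-1)*53 = (2/27)*53 = 106/27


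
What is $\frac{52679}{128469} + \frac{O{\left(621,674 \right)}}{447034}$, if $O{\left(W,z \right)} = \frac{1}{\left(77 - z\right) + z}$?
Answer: $\frac{164845140281}{402010076622} \approx 0.41005$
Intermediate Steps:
$O{\left(W,z \right)} = \frac{1}{77}$
$\frac{52679}{128469} + \frac{O{\left(621,674 \right)}}{447034} = \frac{52679}{128469} + \frac{1}{77 \cdot 447034} = 52679 \cdot \frac{1}{128469} + \frac{1}{77} \cdot \frac{1}{447034} = \frac{4789}{11679} + \frac{1}{34421618} = \frac{164845140281}{402010076622}$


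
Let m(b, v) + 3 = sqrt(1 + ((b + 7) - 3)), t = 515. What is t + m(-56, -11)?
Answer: 512 + I*sqrt(51) ≈ 512.0 + 7.1414*I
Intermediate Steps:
m(b, v) = -3 + sqrt(5 + b) (m(b, v) = -3 + sqrt(1 + ((b + 7) - 3)) = -3 + sqrt(1 + ((7 + b) - 3)) = -3 + sqrt(1 + (4 + b)) = -3 + sqrt(5 + b))
t + m(-56, -11) = 515 + (-3 + sqrt(5 - 56)) = 515 + (-3 + sqrt(-51)) = 515 + (-3 + I*sqrt(51)) = 512 + I*sqrt(51)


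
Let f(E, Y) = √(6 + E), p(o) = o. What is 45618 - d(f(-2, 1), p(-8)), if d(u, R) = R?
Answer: 45626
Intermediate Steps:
45618 - d(f(-2, 1), p(-8)) = 45618 - 1*(-8) = 45618 + 8 = 45626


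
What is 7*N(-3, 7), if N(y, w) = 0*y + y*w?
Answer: -147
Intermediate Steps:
N(y, w) = w*y (N(y, w) = 0 + w*y = w*y)
7*N(-3, 7) = 7*(7*(-3)) = 7*(-21) = -147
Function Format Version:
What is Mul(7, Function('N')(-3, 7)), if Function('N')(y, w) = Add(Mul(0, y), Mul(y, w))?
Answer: -147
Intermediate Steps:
Function('N')(y, w) = Mul(w, y) (Function('N')(y, w) = Add(0, Mul(w, y)) = Mul(w, y))
Mul(7, Function('N')(-3, 7)) = Mul(7, Mul(7, -3)) = Mul(7, -21) = -147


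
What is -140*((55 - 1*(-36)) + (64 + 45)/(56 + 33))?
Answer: -1149120/89 ≈ -12911.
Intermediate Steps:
-140*((55 - 1*(-36)) + (64 + 45)/(56 + 33)) = -140*((55 + 36) + 109/89) = -140*(91 + 109*(1/89)) = -140*(91 + 109/89) = -140*8208/89 = -1149120/89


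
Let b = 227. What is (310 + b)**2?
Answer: 288369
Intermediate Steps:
(310 + b)**2 = (310 + 227)**2 = 537**2 = 288369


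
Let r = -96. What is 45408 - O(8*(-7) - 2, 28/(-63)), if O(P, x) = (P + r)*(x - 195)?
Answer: 137786/9 ≈ 15310.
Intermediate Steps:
O(P, x) = (-195 + x)*(-96 + P) (O(P, x) = (P - 96)*(x - 195) = (-96 + P)*(-195 + x) = (-195 + x)*(-96 + P))
45408 - O(8*(-7) - 2, 28/(-63)) = 45408 - (18720 - 195*(8*(-7) - 2) - 2688/(-63) + (8*(-7) - 2)*(28/(-63))) = 45408 - (18720 - 195*(-56 - 2) - 2688*(-1)/63 + (-56 - 2)*(28*(-1/63))) = 45408 - (18720 - 195*(-58) - 96*(-4/9) - 58*(-4/9)) = 45408 - (18720 + 11310 + 128/3 + 232/9) = 45408 - 1*270886/9 = 45408 - 270886/9 = 137786/9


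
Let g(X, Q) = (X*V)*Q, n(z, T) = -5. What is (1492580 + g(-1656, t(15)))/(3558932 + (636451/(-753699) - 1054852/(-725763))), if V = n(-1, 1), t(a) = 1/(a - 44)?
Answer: 2630284856561508220/6272894964857462339 ≈ 0.41931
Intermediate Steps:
t(a) = 1/(-44 + a)
V = -5
g(X, Q) = -5*Q*X (g(X, Q) = (X*(-5))*Q = (-5*X)*Q = -5*Q*X)
(1492580 + g(-1656, t(15)))/(3558932 + (636451/(-753699) - 1054852/(-725763))) = (1492580 - 5*(-1656)/(-44 + 15))/(3558932 + (636451/(-753699) - 1054852/(-725763))) = (1492580 - 5*(-1656)/(-29))/(3558932 + (636451*(-1/753699) - 1054852*(-1/725763))) = (1492580 - 5*(-1/29)*(-1656))/(3558932 + (-636451/753699 + 1054852/725763)) = (1492580 - 8280/29)/(3558932 + 37014256715/60778538593) = 43276540/(29*(216306722926119391/60778538593)) = (43276540/29)*(60778538593/216306722926119391) = 2630284856561508220/6272894964857462339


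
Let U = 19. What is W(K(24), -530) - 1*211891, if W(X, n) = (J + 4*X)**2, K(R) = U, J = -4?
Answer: -206707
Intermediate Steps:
K(R) = 19
W(X, n) = (-4 + 4*X)**2
W(K(24), -530) - 1*211891 = 16*(-1 + 19)**2 - 1*211891 = 16*18**2 - 211891 = 16*324 - 211891 = 5184 - 211891 = -206707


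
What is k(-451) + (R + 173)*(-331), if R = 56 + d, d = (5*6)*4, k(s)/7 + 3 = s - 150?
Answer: -119747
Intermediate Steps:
k(s) = -1071 + 7*s (k(s) = -21 + 7*(s - 150) = -21 + 7*(-150 + s) = -21 + (-1050 + 7*s) = -1071 + 7*s)
d = 120 (d = 30*4 = 120)
R = 176 (R = 56 + 120 = 176)
k(-451) + (R + 173)*(-331) = (-1071 + 7*(-451)) + (176 + 173)*(-331) = (-1071 - 3157) + 349*(-331) = -4228 - 115519 = -119747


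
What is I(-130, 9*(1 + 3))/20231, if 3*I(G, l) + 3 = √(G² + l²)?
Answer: -1/20231 + 2*√4549/60693 ≈ 0.0021731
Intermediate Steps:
I(G, l) = -1 + √(G² + l²)/3
I(-130, 9*(1 + 3))/20231 = (-1 + √((-130)² + (9*(1 + 3))²)/3)/20231 = (-1 + √(16900 + (9*4)²)/3)*(1/20231) = (-1 + √(16900 + 36²)/3)*(1/20231) = (-1 + √(16900 + 1296)/3)*(1/20231) = (-1 + √18196/3)*(1/20231) = (-1 + (2*√4549)/3)*(1/20231) = (-1 + 2*√4549/3)*(1/20231) = -1/20231 + 2*√4549/60693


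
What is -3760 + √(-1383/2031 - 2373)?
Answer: -3760 + I*√1087926814/677 ≈ -3760.0 + 48.72*I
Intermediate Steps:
-3760 + √(-1383/2031 - 2373) = -3760 + √(-1383*1/2031 - 2373) = -3760 + √(-461/677 - 2373) = -3760 + √(-1606982/677) = -3760 + I*√1087926814/677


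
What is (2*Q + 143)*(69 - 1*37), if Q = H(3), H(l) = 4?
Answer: 4832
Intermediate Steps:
Q = 4
(2*Q + 143)*(69 - 1*37) = (2*4 + 143)*(69 - 1*37) = (8 + 143)*(69 - 37) = 151*32 = 4832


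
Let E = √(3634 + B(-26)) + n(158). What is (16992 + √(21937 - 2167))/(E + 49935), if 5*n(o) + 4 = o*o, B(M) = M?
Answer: (16992 + √19770)/(54927 + 2*√902) ≈ 0.31158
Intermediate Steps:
n(o) = -⅘ + o²/5 (n(o) = -⅘ + (o*o)/5 = -⅘ + o²/5)
E = 4992 + 2*√902 (E = √(3634 - 26) + (-⅘ + (⅕)*158²) = √3608 + (-⅘ + (⅕)*24964) = 2*√902 + (-⅘ + 24964/5) = 2*√902 + 4992 = 4992 + 2*√902 ≈ 5052.1)
(16992 + √(21937 - 2167))/(E + 49935) = (16992 + √(21937 - 2167))/((4992 + 2*√902) + 49935) = (16992 + √19770)/(54927 + 2*√902)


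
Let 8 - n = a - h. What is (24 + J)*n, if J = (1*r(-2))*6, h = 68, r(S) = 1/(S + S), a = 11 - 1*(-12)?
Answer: 2385/2 ≈ 1192.5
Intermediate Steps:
a = 23 (a = 11 + 12 = 23)
r(S) = 1/(2*S)
n = 53 (n = 8 - (23 - 1*68) = 8 - (23 - 68) = 8 - 1*(-45) = 8 + 45 = 53)
J = -3/2 (J = (1*((1/2)/(-2)))*6 = (1*((1/2)*(-1/2)))*6 = (1*(-1/4))*6 = -1/4*6 = -3/2 ≈ -1.5000)
(24 + J)*n = (24 - 3/2)*53 = (45/2)*53 = 2385/2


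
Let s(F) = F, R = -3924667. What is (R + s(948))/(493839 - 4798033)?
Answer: 3923719/4304194 ≈ 0.91160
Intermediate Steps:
(R + s(948))/(493839 - 4798033) = (-3924667 + 948)/(493839 - 4798033) = -3923719/(-4304194) = -3923719*(-1/4304194) = 3923719/4304194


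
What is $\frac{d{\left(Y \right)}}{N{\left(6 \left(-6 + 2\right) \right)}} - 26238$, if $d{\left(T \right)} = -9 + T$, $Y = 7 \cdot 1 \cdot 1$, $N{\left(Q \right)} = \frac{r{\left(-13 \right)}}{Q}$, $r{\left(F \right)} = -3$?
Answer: $-26254$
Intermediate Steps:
$N{\left(Q \right)} = - \frac{3}{Q}$
$Y = 7$ ($Y = 7 \cdot 1 = 7$)
$\frac{d{\left(Y \right)}}{N{\left(6 \left(-6 + 2\right) \right)}} - 26238 = \frac{-9 + 7}{\left(-3\right) \frac{1}{6 \left(-6 + 2\right)}} - 26238 = - \frac{2}{\left(-3\right) \frac{1}{6 \left(-4\right)}} - 26238 = - \frac{2}{\left(-3\right) \frac{1}{-24}} - 26238 = - \frac{2}{\left(-3\right) \left(- \frac{1}{24}\right)} - 26238 = - 2 \frac{1}{\frac{1}{8}} - 26238 = \left(-2\right) 8 - 26238 = -16 - 26238 = -26254$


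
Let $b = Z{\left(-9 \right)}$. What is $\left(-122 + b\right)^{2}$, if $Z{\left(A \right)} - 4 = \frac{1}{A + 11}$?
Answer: $\frac{55225}{4} \approx 13806.0$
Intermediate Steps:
$Z{\left(A \right)} = 4 + \frac{1}{11 + A}$ ($Z{\left(A \right)} = 4 + \frac{1}{A + 11} = 4 + \frac{1}{11 + A}$)
$b = \frac{9}{2}$ ($b = \frac{45 + 4 \left(-9\right)}{11 - 9} = \frac{45 - 36}{2} = \frac{1}{2} \cdot 9 = \frac{9}{2} \approx 4.5$)
$\left(-122 + b\right)^{2} = \left(-122 + \frac{9}{2}\right)^{2} = \left(- \frac{235}{2}\right)^{2} = \frac{55225}{4}$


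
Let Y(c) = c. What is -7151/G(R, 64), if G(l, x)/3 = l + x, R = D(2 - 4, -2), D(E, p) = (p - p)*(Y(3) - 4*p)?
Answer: -7151/192 ≈ -37.245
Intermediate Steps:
D(E, p) = 0 (D(E, p) = (p - p)*(3 - 4*p) = 0*(3 - 4*p) = 0)
R = 0
G(l, x) = 3*l + 3*x (G(l, x) = 3*(l + x) = 3*l + 3*x)
-7151/G(R, 64) = -7151/(3*0 + 3*64) = -7151/(0 + 192) = -7151/192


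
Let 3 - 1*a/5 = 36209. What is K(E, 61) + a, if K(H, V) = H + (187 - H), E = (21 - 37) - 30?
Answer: -180843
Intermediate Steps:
E = -46 (E = -16 - 30 = -46)
K(H, V) = 187
a = -181030 (a = 15 - 5*36209 = 15 - 181045 = -181030)
K(E, 61) + a = 187 - 181030 = -180843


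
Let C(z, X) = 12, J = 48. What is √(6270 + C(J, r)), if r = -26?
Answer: 3*√698 ≈ 79.259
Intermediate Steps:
√(6270 + C(J, r)) = √(6270 + 12) = √6282 = 3*√698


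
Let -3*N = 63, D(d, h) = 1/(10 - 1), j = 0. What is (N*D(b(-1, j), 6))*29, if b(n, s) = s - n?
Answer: -203/3 ≈ -67.667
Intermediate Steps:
D(d, h) = ⅑ (D(d, h) = 1/9 = ⅑)
N = -21 (N = -⅓*63 = -21)
(N*D(b(-1, j), 6))*29 = -21*⅑*29 = -7/3*29 = -203/3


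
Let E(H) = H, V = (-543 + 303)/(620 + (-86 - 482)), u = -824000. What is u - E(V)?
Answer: -10711940/13 ≈ -8.2400e+5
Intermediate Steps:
V = -60/13 (V = -240/(620 - 568) = -240/52 = -240*1/52 = -60/13 ≈ -4.6154)
u - E(V) = -824000 - 1*(-60/13) = -824000 + 60/13 = -10711940/13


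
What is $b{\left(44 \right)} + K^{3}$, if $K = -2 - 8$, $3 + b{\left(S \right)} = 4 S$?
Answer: $-827$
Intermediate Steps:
$b{\left(S \right)} = -3 + 4 S$
$K = -10$ ($K = -2 - 8 = -10$)
$b{\left(44 \right)} + K^{3} = \left(-3 + 4 \cdot 44\right) + \left(-10\right)^{3} = \left(-3 + 176\right) - 1000 = 173 - 1000 = -827$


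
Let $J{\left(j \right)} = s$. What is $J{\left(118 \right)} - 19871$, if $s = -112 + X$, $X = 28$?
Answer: $-19955$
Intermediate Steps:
$s = -84$ ($s = -112 + 28 = -84$)
$J{\left(j \right)} = -84$
$J{\left(118 \right)} - 19871 = -84 - 19871 = -19955$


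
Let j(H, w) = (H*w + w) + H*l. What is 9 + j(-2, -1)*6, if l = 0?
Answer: 15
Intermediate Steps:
j(H, w) = w + H*w (j(H, w) = (H*w + w) + H*0 = (w + H*w) + 0 = w + H*w)
9 + j(-2, -1)*6 = 9 - (1 - 2)*6 = 9 - 1*(-1)*6 = 9 + 1*6 = 9 + 6 = 15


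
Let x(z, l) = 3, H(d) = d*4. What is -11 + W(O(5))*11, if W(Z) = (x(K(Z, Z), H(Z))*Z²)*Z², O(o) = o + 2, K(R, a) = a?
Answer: 79222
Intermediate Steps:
O(o) = 2 + o
H(d) = 4*d
W(Z) = 3*Z⁴ (W(Z) = (3*Z²)*Z² = 3*Z⁴)
-11 + W(O(5))*11 = -11 + (3*(2 + 5)⁴)*11 = -11 + (3*7⁴)*11 = -11 + (3*2401)*11 = -11 + 7203*11 = -11 + 79233 = 79222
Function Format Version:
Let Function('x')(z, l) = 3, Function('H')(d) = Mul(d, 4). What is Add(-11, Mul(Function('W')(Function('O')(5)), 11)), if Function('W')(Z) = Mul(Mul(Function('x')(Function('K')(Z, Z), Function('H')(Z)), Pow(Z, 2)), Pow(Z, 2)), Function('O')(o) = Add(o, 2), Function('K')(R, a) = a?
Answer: 79222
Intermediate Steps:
Function('O')(o) = Add(2, o)
Function('H')(d) = Mul(4, d)
Function('W')(Z) = Mul(3, Pow(Z, 4)) (Function('W')(Z) = Mul(Mul(3, Pow(Z, 2)), Pow(Z, 2)) = Mul(3, Pow(Z, 4)))
Add(-11, Mul(Function('W')(Function('O')(5)), 11)) = Add(-11, Mul(Mul(3, Pow(Add(2, 5), 4)), 11)) = Add(-11, Mul(Mul(3, Pow(7, 4)), 11)) = Add(-11, Mul(Mul(3, 2401), 11)) = Add(-11, Mul(7203, 11)) = Add(-11, 79233) = 79222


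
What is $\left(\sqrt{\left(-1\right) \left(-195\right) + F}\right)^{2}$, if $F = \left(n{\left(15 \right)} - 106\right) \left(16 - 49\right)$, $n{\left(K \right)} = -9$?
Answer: $3990$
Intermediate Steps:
$F = 3795$ ($F = \left(-9 - 106\right) \left(16 - 49\right) = \left(-115\right) \left(-33\right) = 3795$)
$\left(\sqrt{\left(-1\right) \left(-195\right) + F}\right)^{2} = \left(\sqrt{\left(-1\right) \left(-195\right) + 3795}\right)^{2} = \left(\sqrt{195 + 3795}\right)^{2} = \left(\sqrt{3990}\right)^{2} = 3990$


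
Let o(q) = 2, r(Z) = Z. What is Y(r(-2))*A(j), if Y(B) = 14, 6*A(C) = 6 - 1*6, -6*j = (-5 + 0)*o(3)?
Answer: 0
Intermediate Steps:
j = 5/3 (j = -(-5 + 0)*2/6 = -(-5)*2/6 = -1/6*(-10) = 5/3 ≈ 1.6667)
A(C) = 0 (A(C) = (6 - 1*6)/6 = (6 - 6)/6 = (1/6)*0 = 0)
Y(r(-2))*A(j) = 14*0 = 0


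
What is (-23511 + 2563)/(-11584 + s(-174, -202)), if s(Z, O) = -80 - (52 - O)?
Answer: 10474/5959 ≈ 1.7577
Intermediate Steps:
s(Z, O) = -132 + O (s(Z, O) = -80 + (-52 + O) = -132 + O)
(-23511 + 2563)/(-11584 + s(-174, -202)) = (-23511 + 2563)/(-11584 + (-132 - 202)) = -20948/(-11584 - 334) = -20948/(-11918) = -20948*(-1/11918) = 10474/5959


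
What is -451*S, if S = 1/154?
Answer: -41/14 ≈ -2.9286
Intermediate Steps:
S = 1/154 ≈ 0.0064935
-451*S = -451*1/154 = -41/14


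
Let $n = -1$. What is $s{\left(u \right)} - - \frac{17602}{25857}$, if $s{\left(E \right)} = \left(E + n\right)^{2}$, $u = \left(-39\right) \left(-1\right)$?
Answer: $\frac{2873470}{1989} \approx 1444.7$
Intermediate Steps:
$u = 39$
$s{\left(E \right)} = \left(-1 + E\right)^{2}$ ($s{\left(E \right)} = \left(E - 1\right)^{2} = \left(-1 + E\right)^{2}$)
$s{\left(u \right)} - - \frac{17602}{25857} = \left(-1 + 39\right)^{2} - - \frac{17602}{25857} = 38^{2} - \left(-17602\right) \frac{1}{25857} = 1444 - - \frac{1354}{1989} = 1444 + \frac{1354}{1989} = \frac{2873470}{1989}$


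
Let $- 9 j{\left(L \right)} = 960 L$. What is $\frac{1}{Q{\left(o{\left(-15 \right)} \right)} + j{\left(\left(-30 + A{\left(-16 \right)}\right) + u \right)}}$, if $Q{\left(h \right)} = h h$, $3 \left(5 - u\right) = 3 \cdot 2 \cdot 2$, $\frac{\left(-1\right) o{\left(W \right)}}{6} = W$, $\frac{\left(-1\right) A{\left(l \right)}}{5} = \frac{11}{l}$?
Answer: $\frac{3}{32480} \approx 9.2364 \cdot 10^{-5}$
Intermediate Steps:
$A{\left(l \right)} = - \frac{55}{l}$ ($A{\left(l \right)} = - 5 \frac{11}{l} = - \frac{55}{l}$)
$o{\left(W \right)} = - 6 W$
$u = 1$ ($u = 5 - \frac{3 \cdot 2 \cdot 2}{3} = 5 - \frac{6 \cdot 2}{3} = 5 - 4 = 1$)
$Q{\left(h \right)} = h^{2}$
$j{\left(L \right)} = - \frac{320 L}{3}$ ($j{\left(L \right)} = - \frac{960 L}{9} = - \frac{320 L}{3}$)
$\frac{1}{Q{\left(o{\left(-15 \right)} \right)} + j{\left(\left(-30 + A{\left(-16 \right)}\right) + u \right)}} = \frac{1}{\left(\left(-6\right) \left(-15\right)\right)^{2} - \frac{320 \left(\left(-30 - \frac{55}{-16}\right) + 1\right)}{3}} = \frac{1}{90^{2} - \frac{320 \left(\left(-30 - - \frac{55}{16}\right) + 1\right)}{3}} = \frac{1}{8100 - \frac{320 \left(\left(-30 + \frac{55}{16}\right) + 1\right)}{3}} = \frac{1}{8100 - \frac{320 \left(- \frac{425}{16} + 1\right)}{3}} = \frac{1}{8100 - - \frac{8180}{3}} = \frac{1}{8100 + \frac{8180}{3}} = \frac{1}{\frac{32480}{3}} = \frac{3}{32480}$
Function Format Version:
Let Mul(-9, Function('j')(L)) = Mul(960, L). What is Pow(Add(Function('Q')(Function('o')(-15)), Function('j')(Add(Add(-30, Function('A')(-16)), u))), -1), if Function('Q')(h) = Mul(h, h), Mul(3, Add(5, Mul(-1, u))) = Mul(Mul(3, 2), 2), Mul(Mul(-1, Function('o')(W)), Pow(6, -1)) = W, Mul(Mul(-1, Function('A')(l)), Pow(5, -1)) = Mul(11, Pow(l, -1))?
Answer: Rational(3, 32480) ≈ 9.2364e-5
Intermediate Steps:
Function('A')(l) = Mul(-55, Pow(l, -1)) (Function('A')(l) = Mul(-5, Mul(11, Pow(l, -1))) = Mul(-55, Pow(l, -1)))
Function('o')(W) = Mul(-6, W)
u = 1 (u = Add(5, Mul(Rational(-1, 3), Mul(Mul(3, 2), 2))) = Add(5, Mul(Rational(-1, 3), Mul(6, 2))) = Add(5, Mul(Rational(-1, 3), 12)) = Add(5, -4) = 1)
Function('Q')(h) = Pow(h, 2)
Function('j')(L) = Mul(Rational(-320, 3), L) (Function('j')(L) = Mul(Rational(-1, 9), Mul(960, L)) = Mul(Rational(-320, 3), L))
Pow(Add(Function('Q')(Function('o')(-15)), Function('j')(Add(Add(-30, Function('A')(-16)), u))), -1) = Pow(Add(Pow(Mul(-6, -15), 2), Mul(Rational(-320, 3), Add(Add(-30, Mul(-55, Pow(-16, -1))), 1))), -1) = Pow(Add(Pow(90, 2), Mul(Rational(-320, 3), Add(Add(-30, Mul(-55, Rational(-1, 16))), 1))), -1) = Pow(Add(8100, Mul(Rational(-320, 3), Add(Add(-30, Rational(55, 16)), 1))), -1) = Pow(Add(8100, Mul(Rational(-320, 3), Add(Rational(-425, 16), 1))), -1) = Pow(Add(8100, Mul(Rational(-320, 3), Rational(-409, 16))), -1) = Pow(Add(8100, Rational(8180, 3)), -1) = Pow(Rational(32480, 3), -1) = Rational(3, 32480)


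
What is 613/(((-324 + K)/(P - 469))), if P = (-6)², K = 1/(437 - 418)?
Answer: 5043151/6155 ≈ 819.36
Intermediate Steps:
K = 1/19 ≈ 0.052632
P = 36
613/(((-324 + K)/(P - 469))) = 613/(((-324 + 1/19)/(36 - 469))) = 613/((-6155/19/(-433))) = 613/((-6155/19*(-1/433))) = 613/(6155/8227) = 613*(8227/6155) = 5043151/6155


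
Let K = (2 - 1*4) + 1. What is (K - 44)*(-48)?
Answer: 2160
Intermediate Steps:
K = -1 (K = (2 - 4) + 1 = -2 + 1 = -1)
(K - 44)*(-48) = (-1 - 44)*(-48) = -45*(-48) = 2160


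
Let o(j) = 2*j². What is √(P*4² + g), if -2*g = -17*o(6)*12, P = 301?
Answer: 8*√190 ≈ 110.27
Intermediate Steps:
g = 7344 (g = -(-34*6²)*12/2 = -(-34*36)*12/2 = -(-17*72)*12/2 = -(-612)*12 = -½*(-14688) = 7344)
√(P*4² + g) = √(301*4² + 7344) = √(301*16 + 7344) = √(4816 + 7344) = √12160 = 8*√190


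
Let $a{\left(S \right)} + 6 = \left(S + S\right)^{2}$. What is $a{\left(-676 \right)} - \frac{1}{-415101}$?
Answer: $\frac{758762287699}{415101} \approx 1.8279 \cdot 10^{6}$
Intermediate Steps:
$a{\left(S \right)} = -6 + 4 S^{2}$ ($a{\left(S \right)} = -6 + \left(S + S\right)^{2} = -6 + \left(2 S\right)^{2} = -6 + 4 S^{2}$)
$a{\left(-676 \right)} - \frac{1}{-415101} = \left(-6 + 4 \left(-676\right)^{2}\right) - \frac{1}{-415101} = \left(-6 + 4 \cdot 456976\right) - - \frac{1}{415101} = \left(-6 + 1827904\right) + \frac{1}{415101} = 1827898 + \frac{1}{415101} = \frac{758762287699}{415101}$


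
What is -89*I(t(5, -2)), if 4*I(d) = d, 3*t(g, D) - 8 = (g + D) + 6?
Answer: -1513/12 ≈ -126.08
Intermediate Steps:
t(g, D) = 14/3 + D/3 + g/3 (t(g, D) = 8/3 + ((g + D) + 6)/3 = 8/3 + ((D + g) + 6)/3 = 8/3 + (6 + D + g)/3 = 8/3 + (2 + D/3 + g/3) = 14/3 + D/3 + g/3)
I(d) = d/4
-89*I(t(5, -2)) = -89*(14/3 + (⅓)*(-2) + (⅓)*5)/4 = -89*(14/3 - ⅔ + 5/3)/4 = -89*17/(4*3) = -89*17/12 = -1513/12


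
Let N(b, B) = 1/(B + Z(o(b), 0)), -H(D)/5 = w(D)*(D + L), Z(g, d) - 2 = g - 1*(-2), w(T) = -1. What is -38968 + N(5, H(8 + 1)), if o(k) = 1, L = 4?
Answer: -2727759/70 ≈ -38968.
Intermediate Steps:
Z(g, d) = 4 + g (Z(g, d) = 2 + (g - 1*(-2)) = 2 + (g + 2) = 2 + (2 + g) = 4 + g)
H(D) = 20 + 5*D (H(D) = -(-5)*(D + 4) = -(-5)*(4 + D) = -5*(-4 - D) = 20 + 5*D)
N(b, B) = 1/(5 + B) (N(b, B) = 1/(B + (4 + 1)) = 1/(B + 5) = 1/(5 + B))
-38968 + N(5, H(8 + 1)) = -38968 + 1/(5 + (20 + 5*(8 + 1))) = -38968 + 1/(5 + (20 + 5*9)) = -38968 + 1/(5 + (20 + 45)) = -38968 + 1/(5 + 65) = -38968 + 1/70 = -2727759/70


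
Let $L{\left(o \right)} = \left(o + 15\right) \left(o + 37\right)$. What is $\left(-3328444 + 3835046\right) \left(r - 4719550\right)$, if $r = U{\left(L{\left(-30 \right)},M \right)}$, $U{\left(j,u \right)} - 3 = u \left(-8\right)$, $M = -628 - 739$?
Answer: $-2385391749822$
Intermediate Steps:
$L{\left(o \right)} = \left(15 + o\right) \left(37 + o\right)$
$M = -1367$
$U{\left(j,u \right)} = 3 - 8 u$ ($U{\left(j,u \right)} = 3 + u \left(-8\right) = 3 - 8 u$)
$r = 10939$ ($r = 3 - -10936 = 3 + 10936 = 10939$)
$\left(-3328444 + 3835046\right) \left(r - 4719550\right) = \left(-3328444 + 3835046\right) \left(10939 - 4719550\right) = 506602 \left(-4708611\right) = -2385391749822$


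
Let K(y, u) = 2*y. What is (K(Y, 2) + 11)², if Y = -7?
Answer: 9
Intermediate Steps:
(K(Y, 2) + 11)² = (2*(-7) + 11)² = (-14 + 11)² = (-3)² = 9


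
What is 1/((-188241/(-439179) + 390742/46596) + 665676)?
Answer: 310060374/206402482507043 ≈ 1.5022e-6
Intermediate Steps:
1/((-188241/(-439179) + 390742/46596) + 665676) = 1/((-188241*(-1/439179) + 390742*(1/46596)) + 665676) = 1/((62747/146393 + 17761/2118) + 665676) = 1/(2732984219/310060374 + 665676) = 1/(206402482507043/310060374) = 310060374/206402482507043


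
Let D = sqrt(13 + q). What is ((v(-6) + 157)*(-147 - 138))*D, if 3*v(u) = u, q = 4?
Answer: -44175*sqrt(17) ≈ -1.8214e+5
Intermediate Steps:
v(u) = u/3
D = sqrt(17) (D = sqrt(13 + 4) = sqrt(17) ≈ 4.1231)
((v(-6) + 157)*(-147 - 138))*D = (((1/3)*(-6) + 157)*(-147 - 138))*sqrt(17) = ((-2 + 157)*(-285))*sqrt(17) = (155*(-285))*sqrt(17) = -44175*sqrt(17)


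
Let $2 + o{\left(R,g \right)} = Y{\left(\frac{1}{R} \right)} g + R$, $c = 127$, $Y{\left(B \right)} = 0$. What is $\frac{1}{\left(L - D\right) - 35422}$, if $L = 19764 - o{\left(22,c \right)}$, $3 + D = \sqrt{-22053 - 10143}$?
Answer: $\frac{i}{- 15675 i + 2 \sqrt{8049}} \approx -6.3787 \cdot 10^{-5} + 7.3018 \cdot 10^{-7} i$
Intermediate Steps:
$o{\left(R,g \right)} = -2 + R$ ($o{\left(R,g \right)} = -2 + \left(0 g + R\right) = -2 + \left(0 + R\right) = -2 + R$)
$D = -3 + 2 i \sqrt{8049}$ ($D = -3 + \sqrt{-22053 - 10143} = -3 + \sqrt{-32196} = -3 + 2 i \sqrt{8049} \approx -3.0 + 179.43 i$)
$L = 19744$ ($L = 19764 - \left(-2 + 22\right) = 19764 - 20 = 19744$)
$\frac{1}{\left(L - D\right) - 35422} = \frac{1}{\left(19744 - \left(-3 + 2 i \sqrt{8049}\right)\right) - 35422} = \frac{1}{\left(19744 + \left(3 - 2 i \sqrt{8049}\right)\right) - 35422} = \frac{1}{\left(19747 - 2 i \sqrt{8049}\right) - 35422} = \frac{1}{-15675 - 2 i \sqrt{8049}}$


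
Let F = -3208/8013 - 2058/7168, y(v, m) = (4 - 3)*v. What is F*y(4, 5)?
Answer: -2820407/1025664 ≈ -2.7498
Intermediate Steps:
y(v, m) = v (y(v, m) = 1*v = v)
F = -2820407/4102656 (F = -3208*1/8013 - 2058*1/7168 = -3208/8013 - 147/512 = -2820407/4102656 ≈ -0.68746)
F*y(4, 5) = -2820407/4102656*4 = -2820407/1025664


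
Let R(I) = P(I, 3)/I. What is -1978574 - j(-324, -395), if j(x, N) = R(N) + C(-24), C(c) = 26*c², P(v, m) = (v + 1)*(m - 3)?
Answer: -1993550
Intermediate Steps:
P(v, m) = (1 + v)*(-3 + m)
R(I) = 0 (R(I) = (-3 + 3 - 3*I + 3*I)/I = 0/I = 0)
j(x, N) = 14976 (j(x, N) = 0 + 26*(-24)² = 0 + 26*576 = 0 + 14976 = 14976)
-1978574 - j(-324, -395) = -1978574 - 1*14976 = -1978574 - 14976 = -1993550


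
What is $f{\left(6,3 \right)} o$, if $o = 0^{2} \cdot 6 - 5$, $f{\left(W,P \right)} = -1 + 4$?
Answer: $-15$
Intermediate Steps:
$f{\left(W,P \right)} = 3$
$o = -5$ ($o = 0 \cdot 6 - 5 = 0 - 5 = -5$)
$f{\left(6,3 \right)} o = 3 \left(-5\right) = -15$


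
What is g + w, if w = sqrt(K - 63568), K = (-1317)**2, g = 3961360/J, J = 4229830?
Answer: 396136/422983 + sqrt(1670921) ≈ 1293.6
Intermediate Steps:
g = 396136/422983 (g = 3961360/4229830 = 3961360*(1/4229830) = 396136/422983 ≈ 0.93653)
K = 1734489
w = sqrt(1670921) (w = sqrt(1734489 - 63568) = sqrt(1670921) ≈ 1292.6)
g + w = 396136/422983 + sqrt(1670921)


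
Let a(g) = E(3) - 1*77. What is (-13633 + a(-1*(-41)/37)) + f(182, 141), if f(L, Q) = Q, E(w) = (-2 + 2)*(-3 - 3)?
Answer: -13569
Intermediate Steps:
E(w) = 0 (E(w) = 0*(-6) = 0)
a(g) = -77 (a(g) = 0 - 1*77 = 0 - 77 = -77)
(-13633 + a(-1*(-41)/37)) + f(182, 141) = (-13633 - 77) + 141 = -13710 + 141 = -13569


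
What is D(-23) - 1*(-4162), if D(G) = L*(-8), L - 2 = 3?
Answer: 4122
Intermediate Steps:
L = 5 (L = 2 + 3 = 5)
D(G) = -40 (D(G) = 5*(-8) = -40)
D(-23) - 1*(-4162) = -40 - 1*(-4162) = -40 + 4162 = 4122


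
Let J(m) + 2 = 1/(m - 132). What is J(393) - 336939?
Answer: -87941600/261 ≈ -3.3694e+5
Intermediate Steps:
J(m) = -2 + 1/(-132 + m) (J(m) = -2 + 1/(m - 132) = -2 + 1/(-132 + m))
J(393) - 336939 = (265 - 2*393)/(-132 + 393) - 336939 = (265 - 786)/261 - 336939 = (1/261)*(-521) - 336939 = -521/261 - 336939 = -87941600/261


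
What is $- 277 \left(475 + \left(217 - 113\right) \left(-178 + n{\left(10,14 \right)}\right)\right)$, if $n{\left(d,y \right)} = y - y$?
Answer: $4996249$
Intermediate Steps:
$n{\left(d,y \right)} = 0$
$- 277 \left(475 + \left(217 - 113\right) \left(-178 + n{\left(10,14 \right)}\right)\right) = - 277 \left(475 + \left(217 - 113\right) \left(-178 + 0\right)\right) = - 277 \left(475 + 104 \left(-178\right)\right) = - 277 \left(475 - 18512\right) = \left(-277\right) \left(-18037\right) = 4996249$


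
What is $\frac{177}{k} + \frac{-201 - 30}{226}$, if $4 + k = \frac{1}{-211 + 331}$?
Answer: $- \frac{4910889}{108254} \approx -45.365$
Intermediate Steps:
$k = - \frac{479}{120}$ ($k = -4 + \frac{1}{-211 + 331} = -4 + \frac{1}{120} = - \frac{479}{120} \approx -3.9917$)
$\frac{177}{k} + \frac{-201 - 30}{226} = \frac{177}{- \frac{479}{120}} + \frac{-201 - 30}{226} = 177 \left(- \frac{120}{479}\right) + \left(-201 - 30\right) \frac{1}{226} = - \frac{21240}{479} - \frac{231}{226} = - \frac{4910889}{108254}$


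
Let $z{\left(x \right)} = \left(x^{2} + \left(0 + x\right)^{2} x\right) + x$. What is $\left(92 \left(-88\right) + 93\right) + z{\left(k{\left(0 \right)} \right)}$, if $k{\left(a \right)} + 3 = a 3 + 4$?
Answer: $-8000$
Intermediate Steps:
$k{\left(a \right)} = 1 + 3 a$ ($k{\left(a \right)} = -3 + \left(a 3 + 4\right) = -3 + \left(3 a + 4\right) = -3 + \left(4 + 3 a\right) = 1 + 3 a$)
$z{\left(x \right)} = x + x^{2} + x^{3}$ ($z{\left(x \right)} = \left(x^{2} + x^{2} x\right) + x = \left(x^{2} + x^{3}\right) + x = x + x^{2} + x^{3}$)
$\left(92 \left(-88\right) + 93\right) + z{\left(k{\left(0 \right)} \right)} = \left(92 \left(-88\right) + 93\right) + \left(1 + 3 \cdot 0\right) \left(1 + \left(1 + 3 \cdot 0\right) + \left(1 + 3 \cdot 0\right)^{2}\right) = \left(-8096 + 93\right) + \left(1 + 0\right) \left(1 + \left(1 + 0\right) + \left(1 + 0\right)^{2}\right) = -8003 + 1 \left(1 + 1 + 1^{2}\right) = -8003 + 1 \left(1 + 1 + 1\right) = -8003 + 1 \cdot 3 = -8003 + 3 = -8000$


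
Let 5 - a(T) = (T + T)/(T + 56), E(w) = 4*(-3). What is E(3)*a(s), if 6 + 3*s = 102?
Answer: -564/11 ≈ -51.273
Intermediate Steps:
E(w) = -12
s = 32 (s = -2 + (⅓)*102 = -2 + 34 = 32)
a(T) = 5 - 2*T/(56 + T) (a(T) = 5 - (T + T)/(T + 56) = 5 - 2*T/(56 + T))
E(3)*a(s) = -12*(280 + 3*32)/(56 + 32) = -12*(280 + 96)/88 = -3*376/22 = -12*47/11 = -564/11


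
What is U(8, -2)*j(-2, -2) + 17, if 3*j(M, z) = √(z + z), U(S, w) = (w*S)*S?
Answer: 17 - 256*I/3 ≈ 17.0 - 85.333*I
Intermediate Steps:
U(S, w) = w*S² (U(S, w) = (S*w)*S = w*S²)
j(M, z) = √2*√z/3 (j(M, z) = √(z + z)/3 = √(2*z)/3 = (√2*√z)/3 = √2*√z/3)
U(8, -2)*j(-2, -2) + 17 = (-2*8²)*(√2*√(-2)/3) + 17 = (-2*64)*(√2*(I*√2)/3) + 17 = -256*I/3 + 17 = 17 - 256*I/3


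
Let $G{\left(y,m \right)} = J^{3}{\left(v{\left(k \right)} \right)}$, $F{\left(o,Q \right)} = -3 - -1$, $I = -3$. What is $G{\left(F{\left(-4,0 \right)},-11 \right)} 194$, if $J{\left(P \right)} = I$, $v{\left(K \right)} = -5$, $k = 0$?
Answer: $-5238$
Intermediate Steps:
$J{\left(P \right)} = -3$
$F{\left(o,Q \right)} = -2$ ($F{\left(o,Q \right)} = -3 + 1 = -2$)
$G{\left(y,m \right)} = -27$ ($G{\left(y,m \right)} = \left(-3\right)^{3} = -27$)
$G{\left(F{\left(-4,0 \right)},-11 \right)} 194 = \left(-27\right) 194 = -5238$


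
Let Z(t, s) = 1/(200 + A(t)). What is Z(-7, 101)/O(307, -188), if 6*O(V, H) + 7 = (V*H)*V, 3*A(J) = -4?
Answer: -3/1760069354 ≈ -1.7045e-9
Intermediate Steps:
A(J) = -4/3 (A(J) = (⅓)*(-4) = -4/3)
O(V, H) = -7/6 + H*V²/6 (O(V, H) = -7/6 + ((V*H)*V)/6 = -7/6 + ((H*V)*V)/6 = -7/6 + (H*V²)/6 = -7/6 + H*V²/6)
Z(t, s) = 3/596 (Z(t, s) = 1/(200 - 4/3) = 1/(596/3) = 3/596)
Z(-7, 101)/O(307, -188) = 3/(596*(-7/6 + (⅙)*(-188)*307²)) = 3/(596*(-7/6 + (⅙)*(-188)*94249)) = 3/(596*(-7/6 - 8859406/3)) = 3/(596*(-5906273/2)) = (3/596)*(-2/5906273) = -3/1760069354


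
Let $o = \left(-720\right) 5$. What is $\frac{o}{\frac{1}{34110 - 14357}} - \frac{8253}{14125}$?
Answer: $- \frac{1004440058253}{14125} \approx -7.1111 \cdot 10^{7}$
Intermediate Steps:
$o = -3600$
$\frac{o}{\frac{1}{34110 - 14357}} - \frac{8253}{14125} = - \frac{3600}{\frac{1}{34110 - 14357}} - \frac{8253}{14125} = - \frac{3600}{\frac{1}{19753}} - \frac{8253}{14125} = - 3600 \frac{1}{\frac{1}{19753}} - \frac{8253}{14125} = \left(-3600\right) 19753 - \frac{8253}{14125} = -71110800 - \frac{8253}{14125} = - \frac{1004440058253}{14125}$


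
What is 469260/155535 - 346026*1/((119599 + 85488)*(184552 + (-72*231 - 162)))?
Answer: 538160980553535/178372644452537 ≈ 3.0171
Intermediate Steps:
469260/155535 - 346026*1/((119599 + 85488)*(184552 + (-72*231 - 162))) = 469260*(1/155535) - 346026*1/(205087*(184552 + (-16632 - 162))) = 31284/10369 - 346026*1/(205087*(184552 - 16794)) = 31284/10369 - 346026/(167758*205087) = 31284/10369 - 346026/34404984946 = 31284/10369 - 346026*1/34404984946 = 31284/10369 - 173013/17202492473 = 538160980553535/178372644452537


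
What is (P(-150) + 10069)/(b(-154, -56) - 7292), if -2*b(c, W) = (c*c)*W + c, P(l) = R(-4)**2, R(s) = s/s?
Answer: 10070/656833 ≈ 0.015331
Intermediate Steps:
R(s) = 1
P(l) = 1 (P(l) = 1**2 = 1)
b(c, W) = -c/2 - W*c**2/2 (b(c, W) = -((c*c)*W + c)/2 = -(c**2*W + c)/2 = -(W*c**2 + c)/2 = -(c + W*c**2)/2 = -c/2 - W*c**2/2)
(P(-150) + 10069)/(b(-154, -56) - 7292) = (1 + 10069)/(-1/2*(-154)*(1 - 56*(-154)) - 7292) = 10070/(-1/2*(-154)*(1 + 8624) - 7292) = 10070/(-1/2*(-154)*8625 - 7292) = 10070/(664125 - 7292) = 10070/656833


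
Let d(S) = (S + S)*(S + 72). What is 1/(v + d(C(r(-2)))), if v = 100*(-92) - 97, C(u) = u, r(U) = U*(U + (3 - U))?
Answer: -1/10089 ≈ -9.9118e-5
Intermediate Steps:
r(U) = 3*U (r(U) = U*3 = 3*U)
d(S) = 2*S*(72 + S) (d(S) = (2*S)*(72 + S) = 2*S*(72 + S))
v = -9297 (v = -9200 - 97 = -9297)
1/(v + d(C(r(-2)))) = 1/(-9297 + 2*(3*(-2))*(72 + 3*(-2))) = 1/(-9297 + 2*(-6)*(72 - 6)) = 1/(-9297 + 2*(-6)*66) = 1/(-9297 - 792) = 1/(-10089) = -1/10089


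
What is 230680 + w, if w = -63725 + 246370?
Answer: 413325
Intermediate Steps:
w = 182645
230680 + w = 230680 + 182645 = 413325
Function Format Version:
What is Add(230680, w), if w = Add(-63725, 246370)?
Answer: 413325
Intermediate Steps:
w = 182645
Add(230680, w) = Add(230680, 182645) = 413325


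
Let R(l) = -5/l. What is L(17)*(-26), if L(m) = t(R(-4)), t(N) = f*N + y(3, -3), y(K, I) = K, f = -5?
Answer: 169/2 ≈ 84.500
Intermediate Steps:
t(N) = 3 - 5*N (t(N) = -5*N + 3 = 3 - 5*N)
L(m) = -13/4 (L(m) = 3 - (-25)/(-4) = 3 - (-25)*(-1)/4 = 3 - 5*5/4 = 3 - 25/4 = -13/4)
L(17)*(-26) = -13/4*(-26) = 169/2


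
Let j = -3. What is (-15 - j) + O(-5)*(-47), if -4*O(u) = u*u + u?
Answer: 223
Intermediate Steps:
O(u) = -u/4 - u²/4 (O(u) = -(u*u + u)/4 = -(u² + u)/4 = -(u + u²)/4 = -u/4 - u²/4)
(-15 - j) + O(-5)*(-47) = (-15 - 1*(-3)) - ¼*(-5)*(1 - 5)*(-47) = (-15 + 3) - ¼*(-5)*(-4)*(-47) = -12 - 5*(-47) = -12 + 235 = 223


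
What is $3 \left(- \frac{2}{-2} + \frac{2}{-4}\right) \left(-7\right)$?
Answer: $- \frac{21}{2} \approx -10.5$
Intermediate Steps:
$3 \left(- \frac{2}{-2} + \frac{2}{-4}\right) \left(-7\right) = 3 \left(\left(-2\right) \left(- \frac{1}{2}\right) + 2 \left(- \frac{1}{4}\right)\right) \left(-7\right) = 3 \left(1 - \frac{1}{2}\right) \left(-7\right) = 3 \cdot \frac{1}{2} \left(-7\right) = \frac{3}{2} \left(-7\right) = - \frac{21}{2}$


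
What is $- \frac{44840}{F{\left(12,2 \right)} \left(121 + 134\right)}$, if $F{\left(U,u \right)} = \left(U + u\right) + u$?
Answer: $- \frac{1121}{102} \approx -10.99$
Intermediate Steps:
$F{\left(U,u \right)} = U + 2 u$
$- \frac{44840}{F{\left(12,2 \right)} \left(121 + 134\right)} = - \frac{44840}{\left(12 + 2 \cdot 2\right) \left(121 + 134\right)} = - \frac{44840}{\left(12 + 4\right) 255} = - \frac{44840}{16 \cdot 255} = - \frac{44840}{4080} = \left(-44840\right) \frac{1}{4080} = - \frac{1121}{102}$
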